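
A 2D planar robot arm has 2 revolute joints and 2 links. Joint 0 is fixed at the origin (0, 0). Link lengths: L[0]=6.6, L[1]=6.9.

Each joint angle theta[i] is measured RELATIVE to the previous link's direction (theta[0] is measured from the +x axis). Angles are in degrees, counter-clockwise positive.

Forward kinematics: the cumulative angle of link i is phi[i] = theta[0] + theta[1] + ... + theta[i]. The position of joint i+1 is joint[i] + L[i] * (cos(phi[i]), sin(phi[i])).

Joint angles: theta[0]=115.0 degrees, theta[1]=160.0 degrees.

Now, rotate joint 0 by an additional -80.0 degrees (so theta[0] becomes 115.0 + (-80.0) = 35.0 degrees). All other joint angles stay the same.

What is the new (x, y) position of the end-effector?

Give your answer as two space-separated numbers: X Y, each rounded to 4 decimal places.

joint[0] = (0.0000, 0.0000)  (base)
link 0: phi[0] = 35 = 35 deg
  cos(35 deg) = 0.8192, sin(35 deg) = 0.5736
  joint[1] = (0.0000, 0.0000) + 6.6 * (0.8192, 0.5736) = (0.0000 + 5.4064, 0.0000 + 3.7856) = (5.4064, 3.7856)
link 1: phi[1] = 35 + 160 = 195 deg
  cos(195 deg) = -0.9659, sin(195 deg) = -0.2588
  joint[2] = (5.4064, 3.7856) + 6.9 * (-0.9659, -0.2588) = (5.4064 + -6.6649, 3.7856 + -1.7859) = (-1.2585, 1.9998)
End effector: (-1.2585, 1.9998)

Answer: -1.2585 1.9998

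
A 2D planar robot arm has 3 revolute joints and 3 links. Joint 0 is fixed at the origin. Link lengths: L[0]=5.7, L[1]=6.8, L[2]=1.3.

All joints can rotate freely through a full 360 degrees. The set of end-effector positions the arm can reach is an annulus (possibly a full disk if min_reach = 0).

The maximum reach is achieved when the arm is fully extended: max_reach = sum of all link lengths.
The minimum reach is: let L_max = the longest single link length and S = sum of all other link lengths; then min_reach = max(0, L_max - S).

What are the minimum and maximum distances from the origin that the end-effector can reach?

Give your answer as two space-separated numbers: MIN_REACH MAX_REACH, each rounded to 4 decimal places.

Answer: 0.0000 13.8000

Derivation:
Link lengths: [5.7, 6.8, 1.3]
max_reach = 5.7 + 6.8 + 1.3 = 13.8
L_max = max([5.7, 6.8, 1.3]) = 6.8
S (sum of others) = 13.8 - 6.8 = 7
min_reach = max(0, 6.8 - 7) = max(0, -0.2) = 0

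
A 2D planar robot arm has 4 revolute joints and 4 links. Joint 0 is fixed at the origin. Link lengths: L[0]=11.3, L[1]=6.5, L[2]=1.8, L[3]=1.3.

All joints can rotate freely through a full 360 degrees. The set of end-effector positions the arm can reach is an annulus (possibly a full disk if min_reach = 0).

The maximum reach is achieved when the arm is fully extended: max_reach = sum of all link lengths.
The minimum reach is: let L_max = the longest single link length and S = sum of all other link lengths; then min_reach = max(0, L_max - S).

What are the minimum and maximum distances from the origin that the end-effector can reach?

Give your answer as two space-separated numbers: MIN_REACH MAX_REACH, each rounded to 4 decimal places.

Answer: 1.7000 20.9000

Derivation:
Link lengths: [11.3, 6.5, 1.8, 1.3]
max_reach = 11.3 + 6.5 + 1.8 + 1.3 = 20.9
L_max = max([11.3, 6.5, 1.8, 1.3]) = 11.3
S (sum of others) = 20.9 - 11.3 = 9.6
min_reach = max(0, 11.3 - 9.6) = max(0, 1.7) = 1.7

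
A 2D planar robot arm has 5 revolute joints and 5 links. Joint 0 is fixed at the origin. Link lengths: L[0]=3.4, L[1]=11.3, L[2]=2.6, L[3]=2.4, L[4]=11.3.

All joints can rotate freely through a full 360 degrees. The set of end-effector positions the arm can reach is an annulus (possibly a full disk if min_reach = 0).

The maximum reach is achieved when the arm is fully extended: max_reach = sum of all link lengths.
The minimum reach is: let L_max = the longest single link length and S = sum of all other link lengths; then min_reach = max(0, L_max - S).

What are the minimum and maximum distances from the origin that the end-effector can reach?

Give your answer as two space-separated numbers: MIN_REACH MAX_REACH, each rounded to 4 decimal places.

Answer: 0.0000 31.0000

Derivation:
Link lengths: [3.4, 11.3, 2.6, 2.4, 11.3]
max_reach = 3.4 + 11.3 + 2.6 + 2.4 + 11.3 = 31
L_max = max([3.4, 11.3, 2.6, 2.4, 11.3]) = 11.3
S (sum of others) = 31 - 11.3 = 19.7
min_reach = max(0, 11.3 - 19.7) = max(0, -8.4) = 0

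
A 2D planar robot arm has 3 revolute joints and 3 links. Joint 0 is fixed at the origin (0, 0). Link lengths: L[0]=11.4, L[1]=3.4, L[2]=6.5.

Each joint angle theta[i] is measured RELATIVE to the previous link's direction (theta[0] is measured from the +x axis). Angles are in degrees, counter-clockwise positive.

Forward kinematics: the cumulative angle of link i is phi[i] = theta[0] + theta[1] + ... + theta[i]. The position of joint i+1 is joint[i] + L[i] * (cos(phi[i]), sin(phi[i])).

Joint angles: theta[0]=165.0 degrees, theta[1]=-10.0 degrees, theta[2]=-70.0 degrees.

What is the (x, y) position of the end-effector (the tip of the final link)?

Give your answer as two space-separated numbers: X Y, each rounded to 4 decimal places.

Answer: -13.5265 10.8627

Derivation:
joint[0] = (0.0000, 0.0000)  (base)
link 0: phi[0] = 165 = 165 deg
  cos(165 deg) = -0.9659, sin(165 deg) = 0.2588
  joint[1] = (0.0000, 0.0000) + 11.4 * (-0.9659, 0.2588) = (0.0000 + -11.0116, 0.0000 + 2.9505) = (-11.0116, 2.9505)
link 1: phi[1] = 165 + -10 = 155 deg
  cos(155 deg) = -0.9063, sin(155 deg) = 0.4226
  joint[2] = (-11.0116, 2.9505) + 3.4 * (-0.9063, 0.4226) = (-11.0116 + -3.0814, 2.9505 + 1.4369) = (-14.0930, 4.3874)
link 2: phi[2] = 165 + -10 + -70 = 85 deg
  cos(85 deg) = 0.0872, sin(85 deg) = 0.9962
  joint[3] = (-14.0930, 4.3874) + 6.5 * (0.0872, 0.9962) = (-14.0930 + 0.5665, 4.3874 + 6.4753) = (-13.5265, 10.8627)
End effector: (-13.5265, 10.8627)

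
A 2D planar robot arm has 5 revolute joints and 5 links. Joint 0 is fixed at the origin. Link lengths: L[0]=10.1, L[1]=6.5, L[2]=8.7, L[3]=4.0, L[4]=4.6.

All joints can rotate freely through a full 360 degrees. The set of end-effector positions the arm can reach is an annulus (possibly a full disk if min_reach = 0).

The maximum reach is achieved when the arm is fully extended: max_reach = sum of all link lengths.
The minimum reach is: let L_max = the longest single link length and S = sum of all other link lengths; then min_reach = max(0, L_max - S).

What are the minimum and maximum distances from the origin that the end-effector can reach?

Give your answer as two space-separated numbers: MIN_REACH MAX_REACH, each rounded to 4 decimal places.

Link lengths: [10.1, 6.5, 8.7, 4.0, 4.6]
max_reach = 10.1 + 6.5 + 8.7 + 4 + 4.6 = 33.9
L_max = max([10.1, 6.5, 8.7, 4.0, 4.6]) = 10.1
S (sum of others) = 33.9 - 10.1 = 23.8
min_reach = max(0, 10.1 - 23.8) = max(0, -13.7) = 0

Answer: 0.0000 33.9000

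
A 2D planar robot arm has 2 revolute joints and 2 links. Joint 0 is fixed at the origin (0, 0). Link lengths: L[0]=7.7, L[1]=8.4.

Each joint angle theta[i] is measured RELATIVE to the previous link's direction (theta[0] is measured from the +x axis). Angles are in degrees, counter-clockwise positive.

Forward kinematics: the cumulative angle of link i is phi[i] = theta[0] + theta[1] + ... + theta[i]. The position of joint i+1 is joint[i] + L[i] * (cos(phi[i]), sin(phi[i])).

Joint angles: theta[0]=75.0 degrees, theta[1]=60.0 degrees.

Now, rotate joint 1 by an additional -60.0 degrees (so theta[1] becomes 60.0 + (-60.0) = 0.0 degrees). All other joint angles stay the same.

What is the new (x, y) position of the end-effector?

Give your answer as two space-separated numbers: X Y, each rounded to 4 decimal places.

Answer: 4.1670 15.5514

Derivation:
joint[0] = (0.0000, 0.0000)  (base)
link 0: phi[0] = 75 = 75 deg
  cos(75 deg) = 0.2588, sin(75 deg) = 0.9659
  joint[1] = (0.0000, 0.0000) + 7.7 * (0.2588, 0.9659) = (0.0000 + 1.9929, 0.0000 + 7.4376) = (1.9929, 7.4376)
link 1: phi[1] = 75 + 0 = 75 deg
  cos(75 deg) = 0.2588, sin(75 deg) = 0.9659
  joint[2] = (1.9929, 7.4376) + 8.4 * (0.2588, 0.9659) = (1.9929 + 2.1741, 7.4376 + 8.1138) = (4.1670, 15.5514)
End effector: (4.1670, 15.5514)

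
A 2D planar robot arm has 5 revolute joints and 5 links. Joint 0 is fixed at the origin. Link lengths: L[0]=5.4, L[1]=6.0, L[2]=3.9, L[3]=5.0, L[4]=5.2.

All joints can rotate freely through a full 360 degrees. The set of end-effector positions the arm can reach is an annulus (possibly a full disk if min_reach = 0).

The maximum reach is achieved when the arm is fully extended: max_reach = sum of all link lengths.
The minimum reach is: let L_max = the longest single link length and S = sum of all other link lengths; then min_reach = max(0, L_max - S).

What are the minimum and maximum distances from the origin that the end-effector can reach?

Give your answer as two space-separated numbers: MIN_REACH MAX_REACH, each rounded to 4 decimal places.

Answer: 0.0000 25.5000

Derivation:
Link lengths: [5.4, 6.0, 3.9, 5.0, 5.2]
max_reach = 5.4 + 6 + 3.9 + 5 + 5.2 = 25.5
L_max = max([5.4, 6.0, 3.9, 5.0, 5.2]) = 6
S (sum of others) = 25.5 - 6 = 19.5
min_reach = max(0, 6 - 19.5) = max(0, -13.5) = 0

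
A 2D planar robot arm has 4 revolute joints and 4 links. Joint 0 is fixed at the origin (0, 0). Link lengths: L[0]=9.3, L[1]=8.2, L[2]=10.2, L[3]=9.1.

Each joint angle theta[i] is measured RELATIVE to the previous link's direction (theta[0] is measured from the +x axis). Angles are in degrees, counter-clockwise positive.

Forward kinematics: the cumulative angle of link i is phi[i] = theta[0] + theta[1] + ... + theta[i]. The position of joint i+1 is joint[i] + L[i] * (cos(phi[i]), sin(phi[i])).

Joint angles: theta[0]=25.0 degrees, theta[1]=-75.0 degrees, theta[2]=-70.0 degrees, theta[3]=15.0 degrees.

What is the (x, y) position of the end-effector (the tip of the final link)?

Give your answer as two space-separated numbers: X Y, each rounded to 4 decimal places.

Answer: 6.2443 -19.9746

Derivation:
joint[0] = (0.0000, 0.0000)  (base)
link 0: phi[0] = 25 = 25 deg
  cos(25 deg) = 0.9063, sin(25 deg) = 0.4226
  joint[1] = (0.0000, 0.0000) + 9.3 * (0.9063, 0.4226) = (0.0000 + 8.4287, 0.0000 + 3.9303) = (8.4287, 3.9303)
link 1: phi[1] = 25 + -75 = -50 deg
  cos(-50 deg) = 0.6428, sin(-50 deg) = -0.7660
  joint[2] = (8.4287, 3.9303) + 8.2 * (0.6428, -0.7660) = (8.4287 + 5.2709, 3.9303 + -6.2816) = (13.6995, -2.3512)
link 2: phi[2] = 25 + -75 + -70 = -120 deg
  cos(-120 deg) = -0.5000, sin(-120 deg) = -0.8660
  joint[3] = (13.6995, -2.3512) + 10.2 * (-0.5000, -0.8660) = (13.6995 + -5.1000, -2.3512 + -8.8335) = (8.5995, -11.1847)
link 3: phi[3] = 25 + -75 + -70 + 15 = -105 deg
  cos(-105 deg) = -0.2588, sin(-105 deg) = -0.9659
  joint[4] = (8.5995, -11.1847) + 9.1 * (-0.2588, -0.9659) = (8.5995 + -2.3553, -11.1847 + -8.7899) = (6.2443, -19.9746)
End effector: (6.2443, -19.9746)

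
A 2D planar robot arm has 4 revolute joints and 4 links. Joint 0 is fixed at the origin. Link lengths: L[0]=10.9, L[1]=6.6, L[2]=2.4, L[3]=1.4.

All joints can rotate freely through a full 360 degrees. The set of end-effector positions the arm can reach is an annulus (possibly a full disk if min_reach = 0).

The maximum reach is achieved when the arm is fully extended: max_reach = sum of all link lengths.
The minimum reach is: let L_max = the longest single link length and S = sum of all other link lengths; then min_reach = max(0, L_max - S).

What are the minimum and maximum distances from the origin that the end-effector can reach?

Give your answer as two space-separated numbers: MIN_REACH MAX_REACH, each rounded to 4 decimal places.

Link lengths: [10.9, 6.6, 2.4, 1.4]
max_reach = 10.9 + 6.6 + 2.4 + 1.4 = 21.3
L_max = max([10.9, 6.6, 2.4, 1.4]) = 10.9
S (sum of others) = 21.3 - 10.9 = 10.4
min_reach = max(0, 10.9 - 10.4) = max(0, 0.5) = 0.5

Answer: 0.5000 21.3000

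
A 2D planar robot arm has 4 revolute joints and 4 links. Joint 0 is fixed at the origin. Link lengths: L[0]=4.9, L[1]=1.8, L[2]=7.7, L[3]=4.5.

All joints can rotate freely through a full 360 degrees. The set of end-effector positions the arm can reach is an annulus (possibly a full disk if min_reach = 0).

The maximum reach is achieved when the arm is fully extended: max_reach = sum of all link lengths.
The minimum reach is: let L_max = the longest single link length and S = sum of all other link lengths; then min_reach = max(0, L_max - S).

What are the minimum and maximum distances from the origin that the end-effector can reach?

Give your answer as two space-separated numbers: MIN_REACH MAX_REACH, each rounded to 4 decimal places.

Answer: 0.0000 18.9000

Derivation:
Link lengths: [4.9, 1.8, 7.7, 4.5]
max_reach = 4.9 + 1.8 + 7.7 + 4.5 = 18.9
L_max = max([4.9, 1.8, 7.7, 4.5]) = 7.7
S (sum of others) = 18.9 - 7.7 = 11.2
min_reach = max(0, 7.7 - 11.2) = max(0, -3.5) = 0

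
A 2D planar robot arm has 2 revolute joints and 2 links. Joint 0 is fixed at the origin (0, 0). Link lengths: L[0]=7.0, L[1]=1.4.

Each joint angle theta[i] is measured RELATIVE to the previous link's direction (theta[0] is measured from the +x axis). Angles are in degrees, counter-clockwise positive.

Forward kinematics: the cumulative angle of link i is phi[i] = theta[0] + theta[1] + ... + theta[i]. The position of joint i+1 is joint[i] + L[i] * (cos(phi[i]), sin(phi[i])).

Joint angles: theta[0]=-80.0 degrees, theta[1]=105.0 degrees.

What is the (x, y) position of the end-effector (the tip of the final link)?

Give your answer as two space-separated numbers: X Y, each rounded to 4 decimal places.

joint[0] = (0.0000, 0.0000)  (base)
link 0: phi[0] = -80 = -80 deg
  cos(-80 deg) = 0.1736, sin(-80 deg) = -0.9848
  joint[1] = (0.0000, 0.0000) + 7 * (0.1736, -0.9848) = (0.0000 + 1.2155, 0.0000 + -6.8937) = (1.2155, -6.8937)
link 1: phi[1] = -80 + 105 = 25 deg
  cos(25 deg) = 0.9063, sin(25 deg) = 0.4226
  joint[2] = (1.2155, -6.8937) + 1.4 * (0.9063, 0.4226) = (1.2155 + 1.2688, -6.8937 + 0.5917) = (2.4844, -6.3020)
End effector: (2.4844, -6.3020)

Answer: 2.4844 -6.3020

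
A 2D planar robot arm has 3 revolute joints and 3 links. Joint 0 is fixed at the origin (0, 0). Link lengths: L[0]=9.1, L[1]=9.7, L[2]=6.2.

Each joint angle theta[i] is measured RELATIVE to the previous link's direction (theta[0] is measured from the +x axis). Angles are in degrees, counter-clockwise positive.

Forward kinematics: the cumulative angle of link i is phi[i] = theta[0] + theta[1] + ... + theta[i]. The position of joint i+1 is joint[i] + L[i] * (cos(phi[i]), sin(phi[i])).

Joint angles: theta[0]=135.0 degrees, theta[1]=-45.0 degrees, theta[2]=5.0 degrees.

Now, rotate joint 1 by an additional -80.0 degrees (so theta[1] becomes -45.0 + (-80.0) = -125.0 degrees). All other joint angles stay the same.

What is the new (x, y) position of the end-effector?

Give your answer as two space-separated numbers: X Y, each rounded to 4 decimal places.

joint[0] = (0.0000, 0.0000)  (base)
link 0: phi[0] = 135 = 135 deg
  cos(135 deg) = -0.7071, sin(135 deg) = 0.7071
  joint[1] = (0.0000, 0.0000) + 9.1 * (-0.7071, 0.7071) = (0.0000 + -6.4347, 0.0000 + 6.4347) = (-6.4347, 6.4347)
link 1: phi[1] = 135 + -125 = 10 deg
  cos(10 deg) = 0.9848, sin(10 deg) = 0.1736
  joint[2] = (-6.4347, 6.4347) + 9.7 * (0.9848, 0.1736) = (-6.4347 + 9.5526, 6.4347 + 1.6844) = (3.1180, 8.1191)
link 2: phi[2] = 135 + -125 + 5 = 15 deg
  cos(15 deg) = 0.9659, sin(15 deg) = 0.2588
  joint[3] = (3.1180, 8.1191) + 6.2 * (0.9659, 0.2588) = (3.1180 + 5.9887, 8.1191 + 1.6047) = (9.1067, 9.7237)
End effector: (9.1067, 9.7237)

Answer: 9.1067 9.7237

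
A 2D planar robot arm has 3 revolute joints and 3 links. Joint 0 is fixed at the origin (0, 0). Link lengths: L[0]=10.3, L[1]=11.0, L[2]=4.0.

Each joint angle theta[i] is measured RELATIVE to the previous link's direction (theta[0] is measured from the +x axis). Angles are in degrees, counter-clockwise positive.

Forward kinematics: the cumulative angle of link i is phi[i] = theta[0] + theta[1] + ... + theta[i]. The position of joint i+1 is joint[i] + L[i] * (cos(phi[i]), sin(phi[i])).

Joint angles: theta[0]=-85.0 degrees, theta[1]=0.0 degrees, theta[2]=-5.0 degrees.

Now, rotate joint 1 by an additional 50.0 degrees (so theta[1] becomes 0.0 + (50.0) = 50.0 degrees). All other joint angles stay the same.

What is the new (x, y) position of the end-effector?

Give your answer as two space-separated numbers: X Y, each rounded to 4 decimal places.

joint[0] = (0.0000, 0.0000)  (base)
link 0: phi[0] = -85 = -85 deg
  cos(-85 deg) = 0.0872, sin(-85 deg) = -0.9962
  joint[1] = (0.0000, 0.0000) + 10.3 * (0.0872, -0.9962) = (0.0000 + 0.8977, 0.0000 + -10.2608) = (0.8977, -10.2608)
link 1: phi[1] = -85 + 50 = -35 deg
  cos(-35 deg) = 0.8192, sin(-35 deg) = -0.5736
  joint[2] = (0.8977, -10.2608) + 11 * (0.8192, -0.5736) = (0.8977 + 9.0107, -10.2608 + -6.3093) = (9.9084, -16.5701)
link 2: phi[2] = -85 + 50 + -5 = -40 deg
  cos(-40 deg) = 0.7660, sin(-40 deg) = -0.6428
  joint[3] = (9.9084, -16.5701) + 4 * (0.7660, -0.6428) = (9.9084 + 3.0642, -16.5701 + -2.5712) = (12.9726, -19.1413)
End effector: (12.9726, -19.1413)

Answer: 12.9726 -19.1413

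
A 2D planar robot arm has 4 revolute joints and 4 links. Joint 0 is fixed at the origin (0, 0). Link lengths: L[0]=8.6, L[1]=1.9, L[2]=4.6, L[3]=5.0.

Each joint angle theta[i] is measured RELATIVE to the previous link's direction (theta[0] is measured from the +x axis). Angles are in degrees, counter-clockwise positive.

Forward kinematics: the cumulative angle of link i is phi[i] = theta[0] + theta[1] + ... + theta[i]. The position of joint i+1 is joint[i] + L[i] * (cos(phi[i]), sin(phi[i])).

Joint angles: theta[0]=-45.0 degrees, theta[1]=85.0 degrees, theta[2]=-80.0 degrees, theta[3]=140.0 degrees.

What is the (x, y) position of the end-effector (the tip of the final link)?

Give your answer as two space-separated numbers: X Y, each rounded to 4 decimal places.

joint[0] = (0.0000, 0.0000)  (base)
link 0: phi[0] = -45 = -45 deg
  cos(-45 deg) = 0.7071, sin(-45 deg) = -0.7071
  joint[1] = (0.0000, 0.0000) + 8.6 * (0.7071, -0.7071) = (0.0000 + 6.0811, 0.0000 + -6.0811) = (6.0811, -6.0811)
link 1: phi[1] = -45 + 85 = 40 deg
  cos(40 deg) = 0.7660, sin(40 deg) = 0.6428
  joint[2] = (6.0811, -6.0811) + 1.9 * (0.7660, 0.6428) = (6.0811 + 1.4555, -6.0811 + 1.2213) = (7.5366, -4.8598)
link 2: phi[2] = -45 + 85 + -80 = -40 deg
  cos(-40 deg) = 0.7660, sin(-40 deg) = -0.6428
  joint[3] = (7.5366, -4.8598) + 4.6 * (0.7660, -0.6428) = (7.5366 + 3.5238, -4.8598 + -2.9568) = (11.0604, -7.8166)
link 3: phi[3] = -45 + 85 + -80 + 140 = 100 deg
  cos(100 deg) = -0.1736, sin(100 deg) = 0.9848
  joint[4] = (11.0604, -7.8166) + 5 * (-0.1736, 0.9848) = (11.0604 + -0.8682, -7.8166 + 4.9240) = (10.1922, -2.8926)
End effector: (10.1922, -2.8926)

Answer: 10.1922 -2.8926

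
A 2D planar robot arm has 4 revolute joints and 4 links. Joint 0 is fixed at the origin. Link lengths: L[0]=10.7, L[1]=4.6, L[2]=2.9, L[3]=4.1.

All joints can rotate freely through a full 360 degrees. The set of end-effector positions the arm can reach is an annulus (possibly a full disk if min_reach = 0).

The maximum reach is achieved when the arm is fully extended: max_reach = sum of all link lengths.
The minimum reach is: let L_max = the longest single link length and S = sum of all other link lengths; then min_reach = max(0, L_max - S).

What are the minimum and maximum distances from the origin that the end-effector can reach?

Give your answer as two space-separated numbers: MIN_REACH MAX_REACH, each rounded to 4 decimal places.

Answer: 0.0000 22.3000

Derivation:
Link lengths: [10.7, 4.6, 2.9, 4.1]
max_reach = 10.7 + 4.6 + 2.9 + 4.1 = 22.3
L_max = max([10.7, 4.6, 2.9, 4.1]) = 10.7
S (sum of others) = 22.3 - 10.7 = 11.6
min_reach = max(0, 10.7 - 11.6) = max(0, -0.9) = 0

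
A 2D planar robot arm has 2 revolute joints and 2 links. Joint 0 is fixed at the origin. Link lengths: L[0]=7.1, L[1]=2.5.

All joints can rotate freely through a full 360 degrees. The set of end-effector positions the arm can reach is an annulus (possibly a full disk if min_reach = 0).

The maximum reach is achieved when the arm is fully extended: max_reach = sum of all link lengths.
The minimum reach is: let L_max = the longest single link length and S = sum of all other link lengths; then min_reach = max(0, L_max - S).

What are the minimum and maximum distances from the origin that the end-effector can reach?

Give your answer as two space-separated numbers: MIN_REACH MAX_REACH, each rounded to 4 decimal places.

Answer: 4.6000 9.6000

Derivation:
Link lengths: [7.1, 2.5]
max_reach = 7.1 + 2.5 = 9.6
L_max = max([7.1, 2.5]) = 7.1
S (sum of others) = 9.6 - 7.1 = 2.5
min_reach = max(0, 7.1 - 2.5) = max(0, 4.6) = 4.6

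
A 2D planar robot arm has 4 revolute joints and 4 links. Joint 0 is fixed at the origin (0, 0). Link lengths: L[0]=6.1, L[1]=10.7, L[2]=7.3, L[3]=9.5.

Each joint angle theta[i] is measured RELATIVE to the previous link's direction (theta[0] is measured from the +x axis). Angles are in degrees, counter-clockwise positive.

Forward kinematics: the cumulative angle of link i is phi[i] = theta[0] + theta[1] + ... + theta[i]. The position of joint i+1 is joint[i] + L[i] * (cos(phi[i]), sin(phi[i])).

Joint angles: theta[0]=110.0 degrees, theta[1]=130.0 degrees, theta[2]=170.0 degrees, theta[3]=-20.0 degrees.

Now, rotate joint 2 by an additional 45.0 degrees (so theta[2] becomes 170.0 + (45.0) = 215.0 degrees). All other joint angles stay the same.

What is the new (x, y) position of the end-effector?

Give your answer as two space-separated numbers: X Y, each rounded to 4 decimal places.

Answer: -5.6138 12.9142

Derivation:
joint[0] = (0.0000, 0.0000)  (base)
link 0: phi[0] = 110 = 110 deg
  cos(110 deg) = -0.3420, sin(110 deg) = 0.9397
  joint[1] = (0.0000, 0.0000) + 6.1 * (-0.3420, 0.9397) = (0.0000 + -2.0863, 0.0000 + 5.7321) = (-2.0863, 5.7321)
link 1: phi[1] = 110 + 130 = 240 deg
  cos(240 deg) = -0.5000, sin(240 deg) = -0.8660
  joint[2] = (-2.0863, 5.7321) + 10.7 * (-0.5000, -0.8660) = (-2.0863 + -5.3500, 5.7321 + -9.2665) = (-7.4363, -3.5343)
link 2: phi[2] = 110 + 130 + 215 = 455 deg
  cos(455 deg) = -0.0872, sin(455 deg) = 0.9962
  joint[3] = (-7.4363, -3.5343) + 7.3 * (-0.0872, 0.9962) = (-7.4363 + -0.6362, -3.5343 + 7.2722) = (-8.0726, 3.7379)
link 3: phi[3] = 110 + 130 + 215 + -20 = 435 deg
  cos(435 deg) = 0.2588, sin(435 deg) = 0.9659
  joint[4] = (-8.0726, 3.7379) + 9.5 * (0.2588, 0.9659) = (-8.0726 + 2.4588, 3.7379 + 9.1763) = (-5.6138, 12.9142)
End effector: (-5.6138, 12.9142)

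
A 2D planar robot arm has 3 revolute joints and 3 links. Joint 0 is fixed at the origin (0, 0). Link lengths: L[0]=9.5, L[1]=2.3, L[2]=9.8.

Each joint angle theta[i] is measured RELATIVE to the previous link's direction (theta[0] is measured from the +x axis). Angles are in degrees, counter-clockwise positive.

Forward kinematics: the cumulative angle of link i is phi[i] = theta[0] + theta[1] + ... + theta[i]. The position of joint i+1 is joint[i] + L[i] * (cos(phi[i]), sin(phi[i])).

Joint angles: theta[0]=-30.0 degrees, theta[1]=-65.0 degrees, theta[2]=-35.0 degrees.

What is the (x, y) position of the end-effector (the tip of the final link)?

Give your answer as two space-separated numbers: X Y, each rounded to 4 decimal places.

joint[0] = (0.0000, 0.0000)  (base)
link 0: phi[0] = -30 = -30 deg
  cos(-30 deg) = 0.8660, sin(-30 deg) = -0.5000
  joint[1] = (0.0000, 0.0000) + 9.5 * (0.8660, -0.5000) = (0.0000 + 8.2272, 0.0000 + -4.7500) = (8.2272, -4.7500)
link 1: phi[1] = -30 + -65 = -95 deg
  cos(-95 deg) = -0.0872, sin(-95 deg) = -0.9962
  joint[2] = (8.2272, -4.7500) + 2.3 * (-0.0872, -0.9962) = (8.2272 + -0.2005, -4.7500 + -2.2912) = (8.0268, -7.0412)
link 2: phi[2] = -30 + -65 + -35 = -130 deg
  cos(-130 deg) = -0.6428, sin(-130 deg) = -0.7660
  joint[3] = (8.0268, -7.0412) + 9.8 * (-0.6428, -0.7660) = (8.0268 + -6.2993, -7.0412 + -7.5072) = (1.7275, -14.5485)
End effector: (1.7275, -14.5485)

Answer: 1.7275 -14.5485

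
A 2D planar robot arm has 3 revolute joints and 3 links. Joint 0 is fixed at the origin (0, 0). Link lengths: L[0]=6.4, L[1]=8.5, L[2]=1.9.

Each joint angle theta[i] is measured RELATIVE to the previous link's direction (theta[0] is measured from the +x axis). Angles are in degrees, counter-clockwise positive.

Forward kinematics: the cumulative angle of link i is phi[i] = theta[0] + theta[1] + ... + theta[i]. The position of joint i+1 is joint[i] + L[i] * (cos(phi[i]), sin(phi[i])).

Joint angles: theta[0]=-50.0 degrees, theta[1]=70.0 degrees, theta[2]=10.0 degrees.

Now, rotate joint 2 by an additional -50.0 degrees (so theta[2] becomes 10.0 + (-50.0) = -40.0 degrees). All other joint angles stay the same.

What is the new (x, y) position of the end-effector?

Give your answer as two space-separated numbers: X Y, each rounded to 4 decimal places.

Answer: 13.8866 -2.6454

Derivation:
joint[0] = (0.0000, 0.0000)  (base)
link 0: phi[0] = -50 = -50 deg
  cos(-50 deg) = 0.6428, sin(-50 deg) = -0.7660
  joint[1] = (0.0000, 0.0000) + 6.4 * (0.6428, -0.7660) = (0.0000 + 4.1138, 0.0000 + -4.9027) = (4.1138, -4.9027)
link 1: phi[1] = -50 + 70 = 20 deg
  cos(20 deg) = 0.9397, sin(20 deg) = 0.3420
  joint[2] = (4.1138, -4.9027) + 8.5 * (0.9397, 0.3420) = (4.1138 + 7.9874, -4.9027 + 2.9072) = (12.1012, -1.9955)
link 2: phi[2] = -50 + 70 + -40 = -20 deg
  cos(-20 deg) = 0.9397, sin(-20 deg) = -0.3420
  joint[3] = (12.1012, -1.9955) + 1.9 * (0.9397, -0.3420) = (12.1012 + 1.7854, -1.9955 + -0.6498) = (13.8866, -2.6454)
End effector: (13.8866, -2.6454)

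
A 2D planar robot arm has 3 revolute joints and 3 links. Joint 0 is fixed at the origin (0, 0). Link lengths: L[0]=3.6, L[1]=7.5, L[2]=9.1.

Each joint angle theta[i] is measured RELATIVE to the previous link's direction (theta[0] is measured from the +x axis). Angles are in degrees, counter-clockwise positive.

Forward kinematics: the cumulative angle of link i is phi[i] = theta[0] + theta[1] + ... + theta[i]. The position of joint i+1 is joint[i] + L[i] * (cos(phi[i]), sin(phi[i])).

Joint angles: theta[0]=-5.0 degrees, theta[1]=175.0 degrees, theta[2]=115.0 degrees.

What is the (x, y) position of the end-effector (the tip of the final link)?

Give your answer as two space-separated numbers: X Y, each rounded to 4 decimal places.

joint[0] = (0.0000, 0.0000)  (base)
link 0: phi[0] = -5 = -5 deg
  cos(-5 deg) = 0.9962, sin(-5 deg) = -0.0872
  joint[1] = (0.0000, 0.0000) + 3.6 * (0.9962, -0.0872) = (0.0000 + 3.5863, 0.0000 + -0.3138) = (3.5863, -0.3138)
link 1: phi[1] = -5 + 175 = 170 deg
  cos(170 deg) = -0.9848, sin(170 deg) = 0.1736
  joint[2] = (3.5863, -0.3138) + 7.5 * (-0.9848, 0.1736) = (3.5863 + -7.3861, -0.3138 + 1.3024) = (-3.7998, 0.9886)
link 2: phi[2] = -5 + 175 + 115 = 285 deg
  cos(285 deg) = 0.2588, sin(285 deg) = -0.9659
  joint[3] = (-3.7998, 0.9886) + 9.1 * (0.2588, -0.9659) = (-3.7998 + 2.3553, 0.9886 + -8.7899) = (-1.4445, -7.8013)
End effector: (-1.4445, -7.8013)

Answer: -1.4445 -7.8013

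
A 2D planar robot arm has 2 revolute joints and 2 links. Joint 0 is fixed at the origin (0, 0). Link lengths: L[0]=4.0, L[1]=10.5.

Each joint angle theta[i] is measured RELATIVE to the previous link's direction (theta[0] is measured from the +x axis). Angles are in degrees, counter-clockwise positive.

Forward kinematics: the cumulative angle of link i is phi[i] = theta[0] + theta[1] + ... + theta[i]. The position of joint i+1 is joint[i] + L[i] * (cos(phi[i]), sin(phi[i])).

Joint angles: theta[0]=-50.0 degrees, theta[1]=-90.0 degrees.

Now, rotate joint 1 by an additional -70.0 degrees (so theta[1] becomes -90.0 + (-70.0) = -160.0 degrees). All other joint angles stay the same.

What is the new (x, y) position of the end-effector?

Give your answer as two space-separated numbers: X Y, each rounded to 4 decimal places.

Answer: -6.5221 2.1858

Derivation:
joint[0] = (0.0000, 0.0000)  (base)
link 0: phi[0] = -50 = -50 deg
  cos(-50 deg) = 0.6428, sin(-50 deg) = -0.7660
  joint[1] = (0.0000, 0.0000) + 4 * (0.6428, -0.7660) = (0.0000 + 2.5712, 0.0000 + -3.0642) = (2.5712, -3.0642)
link 1: phi[1] = -50 + -160 = -210 deg
  cos(-210 deg) = -0.8660, sin(-210 deg) = 0.5000
  joint[2] = (2.5712, -3.0642) + 10.5 * (-0.8660, 0.5000) = (2.5712 + -9.0933, -3.0642 + 5.2500) = (-6.5221, 2.1858)
End effector: (-6.5221, 2.1858)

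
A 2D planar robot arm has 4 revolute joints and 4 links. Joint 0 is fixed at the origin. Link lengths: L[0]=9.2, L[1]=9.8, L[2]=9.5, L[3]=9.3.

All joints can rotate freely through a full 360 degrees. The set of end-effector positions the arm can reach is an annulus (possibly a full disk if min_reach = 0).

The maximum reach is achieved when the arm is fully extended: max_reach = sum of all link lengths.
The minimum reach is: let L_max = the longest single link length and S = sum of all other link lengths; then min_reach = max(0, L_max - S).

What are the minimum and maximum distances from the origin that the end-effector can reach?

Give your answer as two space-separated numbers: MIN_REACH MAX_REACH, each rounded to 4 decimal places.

Link lengths: [9.2, 9.8, 9.5, 9.3]
max_reach = 9.2 + 9.8 + 9.5 + 9.3 = 37.8
L_max = max([9.2, 9.8, 9.5, 9.3]) = 9.8
S (sum of others) = 37.8 - 9.8 = 28
min_reach = max(0, 9.8 - 28) = max(0, -18.2) = 0

Answer: 0.0000 37.8000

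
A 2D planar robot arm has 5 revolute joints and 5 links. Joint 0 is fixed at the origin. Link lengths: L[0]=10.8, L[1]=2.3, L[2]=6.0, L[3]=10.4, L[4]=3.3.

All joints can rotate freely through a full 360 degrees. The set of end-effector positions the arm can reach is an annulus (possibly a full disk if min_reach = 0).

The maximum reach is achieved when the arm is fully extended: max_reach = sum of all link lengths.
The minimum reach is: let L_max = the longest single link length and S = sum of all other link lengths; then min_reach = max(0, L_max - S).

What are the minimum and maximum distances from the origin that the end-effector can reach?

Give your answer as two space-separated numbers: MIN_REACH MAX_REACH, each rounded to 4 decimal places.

Link lengths: [10.8, 2.3, 6.0, 10.4, 3.3]
max_reach = 10.8 + 2.3 + 6 + 10.4 + 3.3 = 32.8
L_max = max([10.8, 2.3, 6.0, 10.4, 3.3]) = 10.8
S (sum of others) = 32.8 - 10.8 = 22
min_reach = max(0, 10.8 - 22) = max(0, -11.2) = 0

Answer: 0.0000 32.8000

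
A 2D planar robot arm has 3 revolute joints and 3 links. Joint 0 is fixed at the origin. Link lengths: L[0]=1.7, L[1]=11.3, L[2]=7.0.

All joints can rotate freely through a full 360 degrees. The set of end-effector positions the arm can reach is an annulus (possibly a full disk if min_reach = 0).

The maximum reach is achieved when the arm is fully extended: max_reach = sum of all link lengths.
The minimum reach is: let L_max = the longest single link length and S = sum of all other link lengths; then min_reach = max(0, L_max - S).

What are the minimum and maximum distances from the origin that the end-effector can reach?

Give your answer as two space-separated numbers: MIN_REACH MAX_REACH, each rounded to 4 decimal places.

Answer: 2.6000 20.0000

Derivation:
Link lengths: [1.7, 11.3, 7.0]
max_reach = 1.7 + 11.3 + 7 = 20
L_max = max([1.7, 11.3, 7.0]) = 11.3
S (sum of others) = 20 - 11.3 = 8.7
min_reach = max(0, 11.3 - 8.7) = max(0, 2.6) = 2.6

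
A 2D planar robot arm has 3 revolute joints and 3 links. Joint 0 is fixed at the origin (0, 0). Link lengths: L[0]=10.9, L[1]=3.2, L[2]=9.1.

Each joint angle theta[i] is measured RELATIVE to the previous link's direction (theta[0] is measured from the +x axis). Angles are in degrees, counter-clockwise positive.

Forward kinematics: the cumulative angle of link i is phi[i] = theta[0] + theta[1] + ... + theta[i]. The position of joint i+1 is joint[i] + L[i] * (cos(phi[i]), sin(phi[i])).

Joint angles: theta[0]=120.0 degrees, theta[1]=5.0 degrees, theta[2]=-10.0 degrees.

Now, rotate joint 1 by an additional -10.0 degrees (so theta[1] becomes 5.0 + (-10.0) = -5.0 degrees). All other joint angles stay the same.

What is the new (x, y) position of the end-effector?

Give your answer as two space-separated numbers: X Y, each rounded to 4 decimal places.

joint[0] = (0.0000, 0.0000)  (base)
link 0: phi[0] = 120 = 120 deg
  cos(120 deg) = -0.5000, sin(120 deg) = 0.8660
  joint[1] = (0.0000, 0.0000) + 10.9 * (-0.5000, 0.8660) = (0.0000 + -5.4500, 0.0000 + 9.4397) = (-5.4500, 9.4397)
link 1: phi[1] = 120 + -5 = 115 deg
  cos(115 deg) = -0.4226, sin(115 deg) = 0.9063
  joint[2] = (-5.4500, 9.4397) + 3.2 * (-0.4226, 0.9063) = (-5.4500 + -1.3524, 9.4397 + 2.9002) = (-6.8024, 12.3399)
link 2: phi[2] = 120 + -5 + -10 = 105 deg
  cos(105 deg) = -0.2588, sin(105 deg) = 0.9659
  joint[3] = (-6.8024, 12.3399) + 9.1 * (-0.2588, 0.9659) = (-6.8024 + -2.3553, 12.3399 + 8.7899) = (-9.1576, 21.1298)
End effector: (-9.1576, 21.1298)

Answer: -9.1576 21.1298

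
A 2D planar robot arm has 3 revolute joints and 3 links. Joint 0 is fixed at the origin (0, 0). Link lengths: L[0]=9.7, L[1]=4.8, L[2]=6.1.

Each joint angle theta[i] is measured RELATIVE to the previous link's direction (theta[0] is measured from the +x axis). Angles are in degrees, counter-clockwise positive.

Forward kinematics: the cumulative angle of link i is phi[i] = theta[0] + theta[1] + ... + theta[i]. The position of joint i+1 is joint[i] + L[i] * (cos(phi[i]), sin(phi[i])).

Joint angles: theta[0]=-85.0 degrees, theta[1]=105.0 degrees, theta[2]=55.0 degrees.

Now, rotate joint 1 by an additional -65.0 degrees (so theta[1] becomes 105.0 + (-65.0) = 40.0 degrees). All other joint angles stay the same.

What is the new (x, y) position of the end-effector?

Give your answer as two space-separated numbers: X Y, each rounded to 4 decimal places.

joint[0] = (0.0000, 0.0000)  (base)
link 0: phi[0] = -85 = -85 deg
  cos(-85 deg) = 0.0872, sin(-85 deg) = -0.9962
  joint[1] = (0.0000, 0.0000) + 9.7 * (0.0872, -0.9962) = (0.0000 + 0.8454, 0.0000 + -9.6631) = (0.8454, -9.6631)
link 1: phi[1] = -85 + 40 = -45 deg
  cos(-45 deg) = 0.7071, sin(-45 deg) = -0.7071
  joint[2] = (0.8454, -9.6631) + 4.8 * (0.7071, -0.7071) = (0.8454 + 3.3941, -9.6631 + -3.3941) = (4.2395, -13.0572)
link 2: phi[2] = -85 + 40 + 55 = 10 deg
  cos(10 deg) = 0.9848, sin(10 deg) = 0.1736
  joint[3] = (4.2395, -13.0572) + 6.1 * (0.9848, 0.1736) = (4.2395 + 6.0073, -13.0572 + 1.0593) = (10.2469, -11.9979)
End effector: (10.2469, -11.9979)

Answer: 10.2469 -11.9979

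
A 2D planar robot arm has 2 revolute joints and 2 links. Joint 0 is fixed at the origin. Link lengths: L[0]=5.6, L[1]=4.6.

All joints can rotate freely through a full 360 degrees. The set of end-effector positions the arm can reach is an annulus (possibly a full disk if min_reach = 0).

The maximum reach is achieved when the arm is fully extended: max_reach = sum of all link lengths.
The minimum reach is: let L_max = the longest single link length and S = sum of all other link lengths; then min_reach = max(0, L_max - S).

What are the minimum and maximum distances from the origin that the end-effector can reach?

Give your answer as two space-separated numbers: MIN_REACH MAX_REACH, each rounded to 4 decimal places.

Link lengths: [5.6, 4.6]
max_reach = 5.6 + 4.6 = 10.2
L_max = max([5.6, 4.6]) = 5.6
S (sum of others) = 10.2 - 5.6 = 4.6
min_reach = max(0, 5.6 - 4.6) = max(0, 1) = 1

Answer: 1.0000 10.2000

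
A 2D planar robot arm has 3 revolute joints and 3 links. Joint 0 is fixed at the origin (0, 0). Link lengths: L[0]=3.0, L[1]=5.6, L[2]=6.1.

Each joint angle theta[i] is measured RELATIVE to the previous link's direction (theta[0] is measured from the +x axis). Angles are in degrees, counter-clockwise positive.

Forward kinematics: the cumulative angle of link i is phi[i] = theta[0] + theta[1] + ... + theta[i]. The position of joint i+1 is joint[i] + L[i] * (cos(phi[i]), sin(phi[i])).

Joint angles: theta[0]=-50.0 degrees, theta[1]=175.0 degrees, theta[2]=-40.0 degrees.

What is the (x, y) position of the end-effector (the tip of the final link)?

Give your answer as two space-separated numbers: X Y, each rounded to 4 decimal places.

joint[0] = (0.0000, 0.0000)  (base)
link 0: phi[0] = -50 = -50 deg
  cos(-50 deg) = 0.6428, sin(-50 deg) = -0.7660
  joint[1] = (0.0000, 0.0000) + 3 * (0.6428, -0.7660) = (0.0000 + 1.9284, 0.0000 + -2.2981) = (1.9284, -2.2981)
link 1: phi[1] = -50 + 175 = 125 deg
  cos(125 deg) = -0.5736, sin(125 deg) = 0.8192
  joint[2] = (1.9284, -2.2981) + 5.6 * (-0.5736, 0.8192) = (1.9284 + -3.2120, -2.2981 + 4.5873) = (-1.2837, 2.2891)
link 2: phi[2] = -50 + 175 + -40 = 85 deg
  cos(85 deg) = 0.0872, sin(85 deg) = 0.9962
  joint[3] = (-1.2837, 2.2891) + 6.1 * (0.0872, 0.9962) = (-1.2837 + 0.5317, 2.2891 + 6.0768) = (-0.7520, 8.3659)
End effector: (-0.7520, 8.3659)

Answer: -0.7520 8.3659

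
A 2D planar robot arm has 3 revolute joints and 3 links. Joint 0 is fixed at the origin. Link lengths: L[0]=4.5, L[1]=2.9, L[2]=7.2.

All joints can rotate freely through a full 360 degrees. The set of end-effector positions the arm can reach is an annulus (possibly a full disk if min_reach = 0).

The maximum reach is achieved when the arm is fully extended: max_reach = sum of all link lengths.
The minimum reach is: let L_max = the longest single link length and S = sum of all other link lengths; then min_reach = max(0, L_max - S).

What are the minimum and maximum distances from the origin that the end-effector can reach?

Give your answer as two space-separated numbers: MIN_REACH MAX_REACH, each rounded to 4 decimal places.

Answer: 0.0000 14.6000

Derivation:
Link lengths: [4.5, 2.9, 7.2]
max_reach = 4.5 + 2.9 + 7.2 = 14.6
L_max = max([4.5, 2.9, 7.2]) = 7.2
S (sum of others) = 14.6 - 7.2 = 7.4
min_reach = max(0, 7.2 - 7.4) = max(0, -0.2) = 0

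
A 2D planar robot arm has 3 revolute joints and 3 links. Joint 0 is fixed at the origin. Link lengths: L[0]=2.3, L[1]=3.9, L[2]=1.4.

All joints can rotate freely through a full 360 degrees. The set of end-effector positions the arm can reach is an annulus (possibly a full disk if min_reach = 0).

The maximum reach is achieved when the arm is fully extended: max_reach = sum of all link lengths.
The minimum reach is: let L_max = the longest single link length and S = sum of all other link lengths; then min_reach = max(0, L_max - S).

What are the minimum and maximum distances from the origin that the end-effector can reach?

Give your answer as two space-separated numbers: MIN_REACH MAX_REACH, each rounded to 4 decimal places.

Answer: 0.2000 7.6000

Derivation:
Link lengths: [2.3, 3.9, 1.4]
max_reach = 2.3 + 3.9 + 1.4 = 7.6
L_max = max([2.3, 3.9, 1.4]) = 3.9
S (sum of others) = 7.6 - 3.9 = 3.7
min_reach = max(0, 3.9 - 3.7) = max(0, 0.2) = 0.2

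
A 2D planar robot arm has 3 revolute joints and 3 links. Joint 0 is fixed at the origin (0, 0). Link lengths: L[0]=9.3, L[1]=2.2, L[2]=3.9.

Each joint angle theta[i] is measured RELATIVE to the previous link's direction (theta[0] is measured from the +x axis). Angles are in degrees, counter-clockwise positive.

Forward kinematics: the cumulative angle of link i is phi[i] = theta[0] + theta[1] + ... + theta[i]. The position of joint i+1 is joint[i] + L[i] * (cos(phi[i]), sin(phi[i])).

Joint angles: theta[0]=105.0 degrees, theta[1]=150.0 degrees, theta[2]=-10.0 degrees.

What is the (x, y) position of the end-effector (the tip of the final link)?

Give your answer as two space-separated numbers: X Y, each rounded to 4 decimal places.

Answer: -4.6246 3.3235

Derivation:
joint[0] = (0.0000, 0.0000)  (base)
link 0: phi[0] = 105 = 105 deg
  cos(105 deg) = -0.2588, sin(105 deg) = 0.9659
  joint[1] = (0.0000, 0.0000) + 9.3 * (-0.2588, 0.9659) = (0.0000 + -2.4070, 0.0000 + 8.9831) = (-2.4070, 8.9831)
link 1: phi[1] = 105 + 150 = 255 deg
  cos(255 deg) = -0.2588, sin(255 deg) = -0.9659
  joint[2] = (-2.4070, 8.9831) + 2.2 * (-0.2588, -0.9659) = (-2.4070 + -0.5694, 8.9831 + -2.1250) = (-2.9764, 6.8581)
link 2: phi[2] = 105 + 150 + -10 = 245 deg
  cos(245 deg) = -0.4226, sin(245 deg) = -0.9063
  joint[3] = (-2.9764, 6.8581) + 3.9 * (-0.4226, -0.9063) = (-2.9764 + -1.6482, 6.8581 + -3.5346) = (-4.6246, 3.3235)
End effector: (-4.6246, 3.3235)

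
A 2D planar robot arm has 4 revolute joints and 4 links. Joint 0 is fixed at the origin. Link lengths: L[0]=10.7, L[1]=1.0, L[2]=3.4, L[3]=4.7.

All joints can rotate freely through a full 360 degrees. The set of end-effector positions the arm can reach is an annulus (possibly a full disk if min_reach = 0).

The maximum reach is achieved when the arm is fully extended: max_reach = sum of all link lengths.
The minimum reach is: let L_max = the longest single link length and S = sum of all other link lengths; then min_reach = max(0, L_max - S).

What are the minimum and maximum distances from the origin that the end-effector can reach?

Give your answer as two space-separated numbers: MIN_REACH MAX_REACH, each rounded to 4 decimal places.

Answer: 1.6000 19.8000

Derivation:
Link lengths: [10.7, 1.0, 3.4, 4.7]
max_reach = 10.7 + 1 + 3.4 + 4.7 = 19.8
L_max = max([10.7, 1.0, 3.4, 4.7]) = 10.7
S (sum of others) = 19.8 - 10.7 = 9.1
min_reach = max(0, 10.7 - 9.1) = max(0, 1.6) = 1.6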